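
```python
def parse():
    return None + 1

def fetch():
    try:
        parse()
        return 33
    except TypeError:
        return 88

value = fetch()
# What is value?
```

Step-by-step execution trace:
1. `fetch()` calls `parse()`.
2. `parse()` evaluates `None + 1`, which raises TypeError; it propagates to the caller.
3. `return 33` is not reached.
4. `except TypeError` in fetch matches → returns 88.
5. value = 88.
Result: 88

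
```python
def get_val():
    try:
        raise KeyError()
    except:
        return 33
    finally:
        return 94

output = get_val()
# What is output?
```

Step-by-step execution trace:
1. `get_val()` enters try: `raise KeyError()` raises KeyError.
2. bare `except` matches → `return 33` sets pending return value 33.
3. Before returning, `finally: return 94` runs and overrides the pending return.
4. get_val() returns 94 → output = 94.
Result: 94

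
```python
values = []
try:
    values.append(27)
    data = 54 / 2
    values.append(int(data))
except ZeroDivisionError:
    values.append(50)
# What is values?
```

Step-by-step execution trace:
1. try: `values.append(27)` → values = [27].
2. `data = 54 / 2` → data = 27.0. No exception raised.
3. `values.append(int(data))` → values = [27, 27].
4. `except ZeroDivisionError` is skipped (no exception was raised).
Result: [27, 27]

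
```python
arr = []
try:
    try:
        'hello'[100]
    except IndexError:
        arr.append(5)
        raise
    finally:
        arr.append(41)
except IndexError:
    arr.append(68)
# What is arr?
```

Step-by-step execution trace:
1. Inner try: `'hello'[100]` raises IndexError.
2. Inner `except IndexError` matches → `arr.append(5)` → arr = [5].
3. bare `raise` re-raises IndexError.
4. Inner `finally` runs during unwinding: `arr.append(41)` → arr = [5, 41].
5. Outer `except IndexError` matches → `arr.append(68)` → arr = [5, 41, 68].
Result: [5, 41, 68]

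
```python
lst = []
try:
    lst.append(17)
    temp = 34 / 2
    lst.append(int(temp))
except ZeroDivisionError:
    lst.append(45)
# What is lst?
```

Step-by-step execution trace:
1. try: `lst.append(17)` → lst = [17].
2. `temp = 34 / 2` → temp = 17.0. No exception raised.
3. `lst.append(int(temp))` → lst = [17, 17].
4. `except ZeroDivisionError` is skipped (no exception was raised).
Result: [17, 17]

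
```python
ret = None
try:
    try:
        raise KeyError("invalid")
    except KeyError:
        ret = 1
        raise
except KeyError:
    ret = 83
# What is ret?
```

Step-by-step execution trace:
1. Inner try: `raise KeyError("invalid")` raises KeyError.
2. Inner `except KeyError` matches → ret = 1.
3. bare `raise` re-raises the same KeyError.
4. Outer `except KeyError` matches → ret = 83.
Result: 83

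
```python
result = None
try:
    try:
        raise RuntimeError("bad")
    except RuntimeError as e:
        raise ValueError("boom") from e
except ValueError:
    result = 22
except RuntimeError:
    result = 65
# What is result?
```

Step-by-step execution trace:
1. Inner try raises RuntimeError; inner `except RuntimeError as e` catches it.
2. `raise ValueError(...) from e` raises ValueError (RuntimeError is attached as __cause__, but only ValueError is active).
3. Outer `except ValueError` matches → result = 22.
4. `except RuntimeError` is not reached.
Result: 22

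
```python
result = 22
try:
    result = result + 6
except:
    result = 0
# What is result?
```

Step-by-step execution trace:
1. result starts at 22.
2. try: `result = result + 6` → result = 28. No exception raised.
3. `except` is skipped.
Result: 28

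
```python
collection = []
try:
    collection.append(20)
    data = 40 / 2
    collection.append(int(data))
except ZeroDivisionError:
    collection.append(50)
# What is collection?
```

Step-by-step execution trace:
1. try: `collection.append(20)` → collection = [20].
2. `data = 40 / 2` → data = 20.0. No exception raised.
3. `collection.append(int(data))` → collection = [20, 20].
4. `except ZeroDivisionError` is skipped (no exception was raised).
Result: [20, 20]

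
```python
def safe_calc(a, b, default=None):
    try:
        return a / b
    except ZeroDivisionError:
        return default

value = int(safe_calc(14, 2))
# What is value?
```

Step-by-step execution trace:
1. `safe_calc(14, 2)` enters try: `return 14 / 2` → returns 7.0. No exception raised.
2. `except ZeroDivisionError` is skipped.
3. `int(7.0)` → 7 → value = 7.
Result: 7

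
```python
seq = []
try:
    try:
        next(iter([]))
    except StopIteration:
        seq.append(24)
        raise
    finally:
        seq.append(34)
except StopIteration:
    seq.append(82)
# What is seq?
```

Step-by-step execution trace:
1. Inner try: `next(iter([]))` raises StopIteration.
2. Inner `except StopIteration` matches → `seq.append(24)` → seq = [24].
3. bare `raise` re-raises StopIteration.
4. Inner `finally` runs during unwinding: `seq.append(34)` → seq = [24, 34].
5. Outer `except StopIteration` matches → `seq.append(82)` → seq = [24, 34, 82].
Result: [24, 34, 82]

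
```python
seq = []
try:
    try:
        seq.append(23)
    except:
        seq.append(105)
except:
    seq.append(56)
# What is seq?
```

Step-by-step execution trace:
1. Inner try: `seq.append(23)` → seq = [23]. No exception raised.
2. Inner `except` is skipped.
3. Inner try completes normally; outer `except` is skipped.
Result: [23]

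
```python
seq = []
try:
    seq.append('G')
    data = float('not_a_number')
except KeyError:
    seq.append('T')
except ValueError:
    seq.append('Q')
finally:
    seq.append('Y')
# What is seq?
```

Step-by-step execution trace:
1. try: `seq.append('G')` → seq = ['G'].
2. `data = float('not_a_number')` raises ValueError.
3. `except KeyError` does not match ValueError; skipped.
4. `except ValueError` matches → `seq.append('Q')` → seq = ['G', 'Q'].
5. finally always runs: `seq.append('Y')` → seq = ['G', 'Q', 'Y'].
Result: ['G', 'Q', 'Y']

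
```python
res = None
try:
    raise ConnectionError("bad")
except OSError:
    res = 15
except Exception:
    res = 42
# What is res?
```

Step-by-step execution trace:
1. `raise ConnectionError(...)` raises ConnectionError.
2. `except OSError` matches (ConnectionError is a subclass of OSError) → res = 15.
3. `except Exception` is not reached.
Result: 15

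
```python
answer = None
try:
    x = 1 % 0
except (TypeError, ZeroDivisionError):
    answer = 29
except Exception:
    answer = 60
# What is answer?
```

Step-by-step execution trace:
1. `x = 1 % 0` raises ZeroDivisionError.
2. `except (TypeError, ZeroDivisionError)` matches (ZeroDivisionError is in the tuple) → answer = 29.
3. `except Exception` is not reached.
Result: 29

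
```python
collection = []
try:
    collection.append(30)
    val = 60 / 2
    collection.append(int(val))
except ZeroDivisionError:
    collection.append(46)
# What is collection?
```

Step-by-step execution trace:
1. try: `collection.append(30)` → collection = [30].
2. `val = 60 / 2` → val = 30.0. No exception raised.
3. `collection.append(int(val))` → collection = [30, 30].
4. `except ZeroDivisionError` is skipped (no exception was raised).
Result: [30, 30]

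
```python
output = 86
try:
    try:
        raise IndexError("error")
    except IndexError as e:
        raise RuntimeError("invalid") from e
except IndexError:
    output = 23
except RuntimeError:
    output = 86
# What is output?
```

Step-by-step execution trace:
1. Inner try raises IndexError; inner `except IndexError as e` catches it.
2. `raise RuntimeError(...) from e` raises RuntimeError (IndexError is attached as __cause__, but only RuntimeError is active).
3. Outer `except IndexError` does not match RuntimeError; skipped.
4. Outer `except RuntimeError` matches → output = 86.
Result: 86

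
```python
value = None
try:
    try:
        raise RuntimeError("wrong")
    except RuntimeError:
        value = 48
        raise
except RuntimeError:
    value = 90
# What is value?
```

Step-by-step execution trace:
1. Inner try: `raise RuntimeError("wrong")` raises RuntimeError.
2. Inner `except RuntimeError` matches → value = 48.
3. bare `raise` re-raises the same RuntimeError.
4. Outer `except RuntimeError` matches → value = 90.
Result: 90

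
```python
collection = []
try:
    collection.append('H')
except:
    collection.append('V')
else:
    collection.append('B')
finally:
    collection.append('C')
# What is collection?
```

Step-by-step execution trace:
1. try: `collection.append('H')` → collection = ['H']. No exception raised.
2. `except` is skipped.
3. `else` runs: `collection.append('B')` → collection = ['H', 'B'].
4. `finally` always runs: `collection.append('C')` → collection = ['H', 'B', 'C'].
Result: ['H', 'B', 'C']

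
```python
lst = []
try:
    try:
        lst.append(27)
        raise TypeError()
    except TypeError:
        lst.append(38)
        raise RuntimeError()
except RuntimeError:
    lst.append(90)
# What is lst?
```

Step-by-step execution trace:
1. Inner try: `lst.append(27)` → lst = [27].
2. `raise TypeError()` raises TypeError.
3. Inner `except TypeError` matches → `lst.append(38)` → lst = [27, 38].
4. `raise RuntimeError()` raises RuntimeError; propagates to outer try.
5. Outer `except RuntimeError` matches → `lst.append(90)` → lst = [27, 38, 90].
Result: [27, 38, 90]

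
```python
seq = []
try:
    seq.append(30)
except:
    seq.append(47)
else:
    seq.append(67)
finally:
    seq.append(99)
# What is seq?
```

Step-by-step execution trace:
1. try: `seq.append(30)` → seq = [30]. No exception raised.
2. `except` is skipped.
3. `else` runs: `seq.append(67)` → seq = [30, 67].
4. `finally` always runs: `seq.append(99)` → seq = [30, 67, 99].
Result: [30, 67, 99]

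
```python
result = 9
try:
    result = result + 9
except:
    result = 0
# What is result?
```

Step-by-step execution trace:
1. result starts at 9.
2. try: `result = result + 9` → result = 18. No exception raised.
3. `except` is skipped.
Result: 18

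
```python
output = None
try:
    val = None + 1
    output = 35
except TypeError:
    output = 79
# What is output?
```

Step-by-step execution trace:
1. `val = None + 1` raises TypeError.
2. `output = 35` is not reached.
3. `except TypeError` matches → output = 79.
Result: 79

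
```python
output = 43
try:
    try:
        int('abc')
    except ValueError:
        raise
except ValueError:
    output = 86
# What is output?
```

Step-by-step execution trace:
1. Inner try: `int('abc')` raises ValueError.
2. Inner `except ValueError` matches; bare `raise` re-raises the same ValueError.
3. Outer `except ValueError` matches → output = 86.
Result: 86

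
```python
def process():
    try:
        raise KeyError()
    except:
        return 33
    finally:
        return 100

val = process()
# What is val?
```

Step-by-step execution trace:
1. `process()` enters try: `raise KeyError()` raises KeyError.
2. bare `except` matches → `return 33` sets pending return value 33.
3. Before returning, `finally: return 100` runs and overrides the pending return.
4. process() returns 100 → val = 100.
Result: 100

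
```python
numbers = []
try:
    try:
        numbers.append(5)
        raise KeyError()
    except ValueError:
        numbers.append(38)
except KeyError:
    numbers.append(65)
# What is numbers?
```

Step-by-step execution trace:
1. Inner try: `numbers.append(5)` → numbers = [5].
2. `raise KeyError()` raises KeyError.
3. Inner `except ValueError` does not match KeyError; exception propagates to outer try.
4. Outer `except KeyError` matches → `numbers.append(65)` → numbers = [5, 65].
Result: [5, 65]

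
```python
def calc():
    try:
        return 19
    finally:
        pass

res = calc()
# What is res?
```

Step-by-step execution trace:
1. `calc()` enters try: `return 19` sets pending return value 19.
2. Before returning, `finally: pass` runs (no effect).
3. calc() returns 19 → res = 19.
Result: 19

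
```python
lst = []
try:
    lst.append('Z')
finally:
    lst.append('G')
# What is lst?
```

Step-by-step execution trace:
1. try: `lst.append('Z')` → lst = ['Z'].
2. The try body completes without raising.
3. finally always runs: `lst.append('G')` → lst = ['Z', 'G'].
Result: ['Z', 'G']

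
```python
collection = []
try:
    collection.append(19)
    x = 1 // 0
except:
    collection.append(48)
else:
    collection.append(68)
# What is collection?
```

Step-by-step execution trace:
1. try: `collection.append(19)` → collection = [19].
2. `x = 1 // 0` raises ZeroDivisionError.
3. bare `except` matches → `collection.append(48)` → collection = [19, 48].
4. `else` is skipped (an exception was raised).
Result: [19, 48]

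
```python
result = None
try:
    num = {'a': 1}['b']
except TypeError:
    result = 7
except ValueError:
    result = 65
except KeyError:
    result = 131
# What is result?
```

Step-by-step execution trace:
1. `num = {'a': 1}['b']` raises KeyError.
2. `except TypeError` does not match KeyError; skipped.
3. `except ValueError` does not match KeyError; skipped.
4. `except KeyError` matches → result = 131.
Result: 131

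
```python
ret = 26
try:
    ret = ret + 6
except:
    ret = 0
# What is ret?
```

Step-by-step execution trace:
1. ret starts at 26.
2. try: `ret = ret + 6` → ret = 32. No exception raised.
3. `except` is skipped.
Result: 32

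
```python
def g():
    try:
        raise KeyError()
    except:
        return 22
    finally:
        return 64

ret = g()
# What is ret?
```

Step-by-step execution trace:
1. `g()` enters try: `raise KeyError()` raises KeyError.
2. bare `except` matches → `return 22` sets pending return value 22.
3. Before returning, `finally: return 64` runs and overrides the pending return.
4. g() returns 64 → ret = 64.
Result: 64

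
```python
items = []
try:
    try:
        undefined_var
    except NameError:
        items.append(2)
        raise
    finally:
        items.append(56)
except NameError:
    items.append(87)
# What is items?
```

Step-by-step execution trace:
1. Inner try: `undefined_var` raises NameError.
2. Inner `except NameError` matches → `items.append(2)` → items = [2].
3. bare `raise` re-raises NameError.
4. Inner `finally` runs during unwinding: `items.append(56)` → items = [2, 56].
5. Outer `except NameError` matches → `items.append(87)` → items = [2, 56, 87].
Result: [2, 56, 87]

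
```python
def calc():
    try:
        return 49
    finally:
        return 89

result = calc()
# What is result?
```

Step-by-step execution trace:
1. `calc()` enters try: `return 49` sets pending return value 49.
2. Before returning, `finally: return 89` runs and overrides the pending return.
3. calc() returns 89 → result = 89.
Result: 89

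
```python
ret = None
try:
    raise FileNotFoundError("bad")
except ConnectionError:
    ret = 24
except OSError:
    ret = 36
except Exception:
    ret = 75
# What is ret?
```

Step-by-step execution trace:
1. `raise FileNotFoundError(...)` raises FileNotFoundError.
2. `except ConnectionError` does not match (FileNotFoundError is not a subclass of ConnectionError); skipped.
3. `except OSError` matches (FileNotFoundError is a subclass of OSError) → ret = 36.
4. `except Exception` is not reached.
Result: 36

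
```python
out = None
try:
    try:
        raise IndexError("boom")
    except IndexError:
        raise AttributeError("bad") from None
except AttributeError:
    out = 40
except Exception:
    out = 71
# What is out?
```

Step-by-step execution trace:
1. Inner try raises IndexError; inner `except IndexError` catches it.
2. `raise AttributeError(...) from None` raises AttributeError (from None suppresses __context__, but the active exception is still AttributeError).
3. Outer `except AttributeError` matches → out = 40.
4. `except Exception` is not reached.
Result: 40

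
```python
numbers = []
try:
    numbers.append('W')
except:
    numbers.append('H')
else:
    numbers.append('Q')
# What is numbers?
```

Step-by-step execution trace:
1. try: `numbers.append('W')` → numbers = ['W']. No exception raised.
2. `except` is skipped.
3. `else` runs (try completed without exception): `numbers.append('Q')` → numbers = ['W', 'Q'].
Result: ['W', 'Q']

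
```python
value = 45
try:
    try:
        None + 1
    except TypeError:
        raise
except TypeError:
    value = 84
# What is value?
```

Step-by-step execution trace:
1. Inner try: `None + 1` raises TypeError.
2. Inner `except TypeError` matches; bare `raise` re-raises the same TypeError.
3. Outer `except TypeError` matches → value = 84.
Result: 84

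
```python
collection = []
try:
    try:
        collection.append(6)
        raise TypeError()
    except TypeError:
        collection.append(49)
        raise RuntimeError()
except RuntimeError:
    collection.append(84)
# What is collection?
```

Step-by-step execution trace:
1. Inner try: `collection.append(6)` → collection = [6].
2. `raise TypeError()` raises TypeError.
3. Inner `except TypeError` matches → `collection.append(49)` → collection = [6, 49].
4. `raise RuntimeError()` raises RuntimeError; propagates to outer try.
5. Outer `except RuntimeError` matches → `collection.append(84)` → collection = [6, 49, 84].
Result: [6, 49, 84]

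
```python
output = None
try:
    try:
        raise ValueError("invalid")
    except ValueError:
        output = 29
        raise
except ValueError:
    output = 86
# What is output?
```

Step-by-step execution trace:
1. Inner try: `raise ValueError("invalid")` raises ValueError.
2. Inner `except ValueError` matches → output = 29.
3. bare `raise` re-raises the same ValueError.
4. Outer `except ValueError` matches → output = 86.
Result: 86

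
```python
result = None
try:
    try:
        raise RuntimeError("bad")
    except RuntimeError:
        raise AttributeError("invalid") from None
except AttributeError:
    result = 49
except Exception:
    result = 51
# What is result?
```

Step-by-step execution trace:
1. Inner try raises RuntimeError; inner `except RuntimeError` catches it.
2. `raise AttributeError(...) from None` raises AttributeError (from None suppresses __context__, but the active exception is still AttributeError).
3. Outer `except AttributeError` matches → result = 49.
4. `except Exception` is not reached.
Result: 49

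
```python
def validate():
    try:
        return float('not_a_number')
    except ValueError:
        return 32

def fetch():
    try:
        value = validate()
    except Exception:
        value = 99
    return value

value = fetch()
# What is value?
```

Step-by-step execution trace:
1. `fetch()` calls `validate()`.
2. In validate: `float('not_a_number')` raises ValueError; `except ValueError` catches it → returns 32.
3. In fetch: `value = validate()` → value = 32. No exception reaches fetch.
4. `except Exception` is skipped; fetch returns 32.
5. value = 32.
Result: 32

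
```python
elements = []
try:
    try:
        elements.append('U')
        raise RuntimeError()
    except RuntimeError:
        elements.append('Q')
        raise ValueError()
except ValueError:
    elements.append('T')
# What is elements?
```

Step-by-step execution trace:
1. Inner try: `elements.append('U')` → elements = ['U'].
2. `raise RuntimeError()` raises RuntimeError.
3. Inner `except RuntimeError` matches → `elements.append('Q')` → elements = ['U', 'Q'].
4. `raise ValueError()` raises ValueError; propagates to outer try.
5. Outer `except ValueError` matches → `elements.append('T')` → elements = ['U', 'Q', 'T'].
Result: ['U', 'Q', 'T']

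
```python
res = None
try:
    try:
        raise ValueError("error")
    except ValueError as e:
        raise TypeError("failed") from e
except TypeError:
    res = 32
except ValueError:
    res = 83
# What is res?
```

Step-by-step execution trace:
1. Inner try raises ValueError; inner `except ValueError as e` catches it.
2. `raise TypeError(...) from e` raises TypeError (ValueError is attached as __cause__, but only TypeError is active).
3. Outer `except TypeError` matches → res = 32.
4. `except ValueError` is not reached.
Result: 32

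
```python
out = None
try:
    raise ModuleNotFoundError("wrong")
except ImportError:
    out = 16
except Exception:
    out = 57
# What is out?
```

Step-by-step execution trace:
1. `raise ModuleNotFoundError(...)` raises ModuleNotFoundError.
2. `except ImportError` matches (ModuleNotFoundError is a subclass of ImportError) → out = 16.
3. `except Exception` is not reached.
Result: 16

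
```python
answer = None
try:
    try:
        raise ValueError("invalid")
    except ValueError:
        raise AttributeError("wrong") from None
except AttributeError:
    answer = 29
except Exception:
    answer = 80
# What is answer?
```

Step-by-step execution trace:
1. Inner try raises ValueError; inner `except ValueError` catches it.
2. `raise AttributeError(...) from None` raises AttributeError (from None suppresses __context__, but the active exception is still AttributeError).
3. Outer `except AttributeError` matches → answer = 29.
4. `except Exception` is not reached.
Result: 29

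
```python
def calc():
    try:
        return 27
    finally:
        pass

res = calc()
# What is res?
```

Step-by-step execution trace:
1. `calc()` enters try: `return 27` sets pending return value 27.
2. Before returning, `finally: pass` runs (no effect).
3. calc() returns 27 → res = 27.
Result: 27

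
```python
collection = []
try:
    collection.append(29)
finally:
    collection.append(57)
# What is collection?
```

Step-by-step execution trace:
1. try: `collection.append(29)` → collection = [29].
2. The try body completes without raising.
3. finally always runs: `collection.append(57)` → collection = [29, 57].
Result: [29, 57]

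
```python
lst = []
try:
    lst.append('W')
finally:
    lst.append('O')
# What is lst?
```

Step-by-step execution trace:
1. try: `lst.append('W')` → lst = ['W'].
2. The try body completes without raising.
3. finally always runs: `lst.append('O')` → lst = ['W', 'O'].
Result: ['W', 'O']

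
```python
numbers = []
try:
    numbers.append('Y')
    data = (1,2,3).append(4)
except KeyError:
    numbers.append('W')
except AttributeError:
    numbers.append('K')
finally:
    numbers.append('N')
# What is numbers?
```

Step-by-step execution trace:
1. try: `numbers.append('Y')` → numbers = ['Y'].
2. `data = (1,2,3).append(4)` raises AttributeError.
3. `except KeyError` does not match AttributeError; skipped.
4. `except AttributeError` matches → `numbers.append('K')` → numbers = ['Y', 'K'].
5. finally always runs: `numbers.append('N')` → numbers = ['Y', 'K', 'N'].
Result: ['Y', 'K', 'N']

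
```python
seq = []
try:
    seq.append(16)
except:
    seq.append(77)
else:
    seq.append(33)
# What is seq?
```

Step-by-step execution trace:
1. try: `seq.append(16)` → seq = [16]. No exception raised.
2. `except` is skipped.
3. `else` runs (try completed without exception): `seq.append(33)` → seq = [16, 33].
Result: [16, 33]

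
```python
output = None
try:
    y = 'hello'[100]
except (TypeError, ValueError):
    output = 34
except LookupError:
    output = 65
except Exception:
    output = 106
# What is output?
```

Step-by-step execution trace:
1. `y = 'hello'[100]` raises IndexError.
2. `except (TypeError, ValueError)` does not match IndexError; skipped.
3. `except LookupError` matches (IndexError is a subclass of LookupError) → output = 65.
4. `except Exception` is not reached.
Result: 65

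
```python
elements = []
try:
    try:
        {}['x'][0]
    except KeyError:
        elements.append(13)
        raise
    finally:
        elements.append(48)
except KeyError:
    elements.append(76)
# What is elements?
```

Step-by-step execution trace:
1. Inner try: `{}['x'][0]` raises KeyError.
2. Inner `except KeyError` matches → `elements.append(13)` → elements = [13].
3. bare `raise` re-raises KeyError.
4. Inner `finally` runs during unwinding: `elements.append(48)` → elements = [13, 48].
5. Outer `except KeyError` matches → `elements.append(76)` → elements = [13, 48, 76].
Result: [13, 48, 76]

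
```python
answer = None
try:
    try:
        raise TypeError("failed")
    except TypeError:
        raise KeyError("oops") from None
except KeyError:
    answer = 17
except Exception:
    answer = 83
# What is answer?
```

Step-by-step execution trace:
1. Inner try raises TypeError; inner `except TypeError` catches it.
2. `raise KeyError(...) from None` raises KeyError (from None suppresses __context__, but the active exception is still KeyError).
3. Outer `except KeyError` matches → answer = 17.
4. `except Exception` is not reached.
Result: 17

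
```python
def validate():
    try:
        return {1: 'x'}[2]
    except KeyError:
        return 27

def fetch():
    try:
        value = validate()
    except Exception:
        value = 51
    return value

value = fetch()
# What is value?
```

Step-by-step execution trace:
1. `fetch()` calls `validate()`.
2. In validate: `{1: 'x'}[2]` raises KeyError; `except KeyError` catches it → returns 27.
3. In fetch: `value = validate()` → value = 27. No exception reaches fetch.
4. `except Exception` is skipped; fetch returns 27.
5. value = 27.
Result: 27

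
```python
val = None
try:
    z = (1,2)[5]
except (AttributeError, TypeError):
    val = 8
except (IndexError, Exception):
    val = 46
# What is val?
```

Step-by-step execution trace:
1. `z = (1,2)[5]` raises IndexError.
2. `except (AttributeError, TypeError)` does not match IndexError; skipped.
3. `except (IndexError, Exception)` matches (IndexError is in the tuple) → val = 46.
Result: 46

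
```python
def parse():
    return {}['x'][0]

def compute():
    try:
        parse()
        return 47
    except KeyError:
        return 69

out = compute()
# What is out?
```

Step-by-step execution trace:
1. `compute()` calls `parse()`.
2. `parse()` evaluates `{}['x'][0]`, which raises KeyError; it propagates to the caller.
3. `return 47` is not reached.
4. `except KeyError` in compute matches → returns 69.
5. out = 69.
Result: 69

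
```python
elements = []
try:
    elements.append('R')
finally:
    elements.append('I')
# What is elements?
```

Step-by-step execution trace:
1. try: `elements.append('R')` → elements = ['R'].
2. The try body completes without raising.
3. finally always runs: `elements.append('I')` → elements = ['R', 'I'].
Result: ['R', 'I']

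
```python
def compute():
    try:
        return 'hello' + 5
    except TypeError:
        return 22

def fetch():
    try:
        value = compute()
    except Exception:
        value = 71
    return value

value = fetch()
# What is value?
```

Step-by-step execution trace:
1. `fetch()` calls `compute()`.
2. In compute: `'hello' + 5` raises TypeError; `except TypeError` catches it → returns 22.
3. In fetch: `value = compute()` → value = 22. No exception reaches fetch.
4. `except Exception` is skipped; fetch returns 22.
5. value = 22.
Result: 22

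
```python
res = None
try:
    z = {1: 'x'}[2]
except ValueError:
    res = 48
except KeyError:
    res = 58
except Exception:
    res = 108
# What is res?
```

Step-by-step execution trace:
1. `z = {1: 'x'}[2]` raises KeyError.
2. `except ValueError` does not match KeyError; skipped.
3. `except KeyError` matches → res = 58.
4. Remaining except clauses are skipped.
Result: 58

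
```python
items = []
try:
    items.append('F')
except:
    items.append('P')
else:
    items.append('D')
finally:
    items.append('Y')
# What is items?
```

Step-by-step execution trace:
1. try: `items.append('F')` → items = ['F']. No exception raised.
2. `except` is skipped.
3. `else` runs: `items.append('D')` → items = ['F', 'D'].
4. `finally` always runs: `items.append('Y')` → items = ['F', 'D', 'Y'].
Result: ['F', 'D', 'Y']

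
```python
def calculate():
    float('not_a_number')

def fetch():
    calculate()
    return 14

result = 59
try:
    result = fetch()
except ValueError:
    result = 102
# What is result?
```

Step-by-step execution trace:
1. result starts at 59.
2. try: `fetch()` calls `calculate()`.
3. `calculate()` evaluates `float('not_a_number')`, which raises ValueError; it propagates through fetch (uncaught).
4. `return 14` in fetch is not reached; the assignment to result does not complete.
5. `except ValueError` matches → result = 102.
Result: 102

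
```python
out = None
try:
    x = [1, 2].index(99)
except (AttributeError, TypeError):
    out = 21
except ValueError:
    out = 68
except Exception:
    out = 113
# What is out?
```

Step-by-step execution trace:
1. `x = [1, 2].index(99)` raises ValueError.
2. `except (AttributeError, TypeError)` does not match ValueError; skipped.
3. `except ValueError` matches (exact type match) → out = 68.
4. `except Exception` is not reached.
Result: 68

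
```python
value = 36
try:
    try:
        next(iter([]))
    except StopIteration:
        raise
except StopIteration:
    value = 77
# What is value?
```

Step-by-step execution trace:
1. Inner try: `next(iter([]))` raises StopIteration.
2. Inner `except StopIteration` matches; bare `raise` re-raises the same StopIteration.
3. Outer `except StopIteration` matches → value = 77.
Result: 77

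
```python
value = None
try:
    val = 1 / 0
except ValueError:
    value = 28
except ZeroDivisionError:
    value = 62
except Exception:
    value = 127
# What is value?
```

Step-by-step execution trace:
1. `val = 1 / 0` raises ZeroDivisionError.
2. `except ValueError` does not match ZeroDivisionError; skipped.
3. `except ZeroDivisionError` matches → value = 62.
4. Remaining except clauses are skipped.
Result: 62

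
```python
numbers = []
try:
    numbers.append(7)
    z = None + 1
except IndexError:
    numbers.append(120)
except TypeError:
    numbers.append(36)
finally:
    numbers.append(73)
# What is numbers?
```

Step-by-step execution trace:
1. try: `numbers.append(7)` → numbers = [7].
2. `z = None + 1` raises TypeError.
3. `except IndexError` does not match TypeError; skipped.
4. `except TypeError` matches → `numbers.append(36)` → numbers = [7, 36].
5. finally always runs: `numbers.append(73)` → numbers = [7, 36, 73].
Result: [7, 36, 73]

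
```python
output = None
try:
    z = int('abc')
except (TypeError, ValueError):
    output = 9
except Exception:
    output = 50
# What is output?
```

Step-by-step execution trace:
1. `z = int('abc')` raises ValueError.
2. `except (TypeError, ValueError)` matches (ValueError is in the tuple) → output = 9.
3. `except Exception` is not reached.
Result: 9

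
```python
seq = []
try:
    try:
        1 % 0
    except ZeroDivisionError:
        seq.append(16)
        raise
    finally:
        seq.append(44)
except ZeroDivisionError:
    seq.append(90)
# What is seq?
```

Step-by-step execution trace:
1. Inner try: `1 % 0` raises ZeroDivisionError.
2. Inner `except ZeroDivisionError` matches → `seq.append(16)` → seq = [16].
3. bare `raise` re-raises ZeroDivisionError.
4. Inner `finally` runs during unwinding: `seq.append(44)` → seq = [16, 44].
5. Outer `except ZeroDivisionError` matches → `seq.append(90)` → seq = [16, 44, 90].
Result: [16, 44, 90]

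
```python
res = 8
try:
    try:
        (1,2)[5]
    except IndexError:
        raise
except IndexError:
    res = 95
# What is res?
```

Step-by-step execution trace:
1. Inner try: `(1,2)[5]` raises IndexError.
2. Inner `except IndexError` matches; bare `raise` re-raises the same IndexError.
3. Outer `except IndexError` matches → res = 95.
Result: 95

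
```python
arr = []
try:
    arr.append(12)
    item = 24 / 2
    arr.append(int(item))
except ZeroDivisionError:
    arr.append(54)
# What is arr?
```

Step-by-step execution trace:
1. try: `arr.append(12)` → arr = [12].
2. `item = 24 / 2` → item = 12.0. No exception raised.
3. `arr.append(int(item))` → arr = [12, 12].
4. `except ZeroDivisionError` is skipped (no exception was raised).
Result: [12, 12]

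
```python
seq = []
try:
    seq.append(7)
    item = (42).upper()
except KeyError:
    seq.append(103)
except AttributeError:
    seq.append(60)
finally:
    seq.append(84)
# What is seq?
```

Step-by-step execution trace:
1. try: `seq.append(7)` → seq = [7].
2. `item = (42).upper()` raises AttributeError.
3. `except KeyError` does not match AttributeError; skipped.
4. `except AttributeError` matches → `seq.append(60)` → seq = [7, 60].
5. finally always runs: `seq.append(84)` → seq = [7, 60, 84].
Result: [7, 60, 84]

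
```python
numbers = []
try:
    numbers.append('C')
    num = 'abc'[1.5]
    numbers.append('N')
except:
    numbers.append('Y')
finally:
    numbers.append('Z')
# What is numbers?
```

Step-by-step execution trace:
1. try: `numbers.append('C')` → numbers = ['C'].
2. `num = 'abc'[1.5]` raises TypeError; `numbers.append('N')` is not reached.
3. bare `except` matches → `numbers.append('Y')` → numbers = ['C', 'Y'].
4. finally always runs: `numbers.append('Z')` → numbers = ['C', 'Y', 'Z'].
Result: ['C', 'Y', 'Z']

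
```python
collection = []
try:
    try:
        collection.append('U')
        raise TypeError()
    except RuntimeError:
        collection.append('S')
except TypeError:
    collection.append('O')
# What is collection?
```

Step-by-step execution trace:
1. Inner try: `collection.append('U')` → collection = ['U'].
2. `raise TypeError()` raises TypeError.
3. Inner `except RuntimeError` does not match TypeError; exception propagates to outer try.
4. Outer `except TypeError` matches → `collection.append('O')` → collection = ['U', 'O'].
Result: ['U', 'O']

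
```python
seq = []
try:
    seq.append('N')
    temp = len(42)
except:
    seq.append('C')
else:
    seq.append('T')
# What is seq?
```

Step-by-step execution trace:
1. try: `seq.append('N')` → seq = ['N'].
2. `temp = len(42)` raises TypeError.
3. bare `except` matches → `seq.append('C')` → seq = ['N', 'C'].
4. `else` is skipped (an exception was raised).
Result: ['N', 'C']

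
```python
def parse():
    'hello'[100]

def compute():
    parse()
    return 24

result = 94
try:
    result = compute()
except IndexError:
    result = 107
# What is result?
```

Step-by-step execution trace:
1. result starts at 94.
2. try: `compute()` calls `parse()`.
3. `parse()` evaluates `'hello'[100]`, which raises IndexError; it propagates through compute (uncaught).
4. `return 24` in compute is not reached; the assignment to result does not complete.
5. `except IndexError` matches → result = 107.
Result: 107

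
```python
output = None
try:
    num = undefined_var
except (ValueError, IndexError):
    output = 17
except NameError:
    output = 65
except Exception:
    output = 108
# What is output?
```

Step-by-step execution trace:
1. `num = undefined_var` raises NameError.
2. `except (ValueError, IndexError)` does not match NameError; skipped.
3. `except NameError` matches (exact type match) → output = 65.
4. `except Exception` is not reached.
Result: 65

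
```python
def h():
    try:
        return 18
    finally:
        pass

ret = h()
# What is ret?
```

Step-by-step execution trace:
1. `h()` enters try: `return 18` sets pending return value 18.
2. Before returning, `finally: pass` runs (no effect).
3. h() returns 18 → ret = 18.
Result: 18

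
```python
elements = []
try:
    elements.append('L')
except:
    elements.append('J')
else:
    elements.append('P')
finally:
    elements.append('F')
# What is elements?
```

Step-by-step execution trace:
1. try: `elements.append('L')` → elements = ['L']. No exception raised.
2. `except` is skipped.
3. `else` runs: `elements.append('P')` → elements = ['L', 'P'].
4. `finally` always runs: `elements.append('F')` → elements = ['L', 'P', 'F'].
Result: ['L', 'P', 'F']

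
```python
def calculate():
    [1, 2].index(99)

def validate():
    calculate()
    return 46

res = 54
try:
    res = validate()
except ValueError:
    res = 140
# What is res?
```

Step-by-step execution trace:
1. res starts at 54.
2. try: `validate()` calls `calculate()`.
3. `calculate()` evaluates `[1, 2].index(99)`, which raises ValueError; it propagates through validate (uncaught).
4. `return 46` in validate is not reached; the assignment to res does not complete.
5. `except ValueError` matches → res = 140.
Result: 140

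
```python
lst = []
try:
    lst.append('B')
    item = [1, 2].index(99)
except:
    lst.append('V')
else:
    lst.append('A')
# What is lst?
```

Step-by-step execution trace:
1. try: `lst.append('B')` → lst = ['B'].
2. `item = [1, 2].index(99)` raises ValueError.
3. bare `except` matches → `lst.append('V')` → lst = ['B', 'V'].
4. `else` is skipped (an exception was raised).
Result: ['B', 'V']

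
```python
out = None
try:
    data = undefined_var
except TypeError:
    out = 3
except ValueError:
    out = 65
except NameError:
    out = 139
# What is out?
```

Step-by-step execution trace:
1. `data = undefined_var` raises NameError.
2. `except TypeError` does not match NameError; skipped.
3. `except ValueError` does not match NameError; skipped.
4. `except NameError` matches → out = 139.
Result: 139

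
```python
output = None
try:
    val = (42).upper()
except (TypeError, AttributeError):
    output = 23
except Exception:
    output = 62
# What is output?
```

Step-by-step execution trace:
1. `val = (42).upper()` raises AttributeError.
2. `except (TypeError, AttributeError)` matches (AttributeError is in the tuple) → output = 23.
3. `except Exception` is not reached.
Result: 23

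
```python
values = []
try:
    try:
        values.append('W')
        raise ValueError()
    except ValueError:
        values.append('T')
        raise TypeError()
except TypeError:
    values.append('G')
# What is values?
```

Step-by-step execution trace:
1. Inner try: `values.append('W')` → values = ['W'].
2. `raise ValueError()` raises ValueError.
3. Inner `except ValueError` matches → `values.append('T')` → values = ['W', 'T'].
4. `raise TypeError()` raises TypeError; propagates to outer try.
5. Outer `except TypeError` matches → `values.append('G')` → values = ['W', 'T', 'G'].
Result: ['W', 'T', 'G']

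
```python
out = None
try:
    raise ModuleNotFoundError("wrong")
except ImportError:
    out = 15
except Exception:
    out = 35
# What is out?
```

Step-by-step execution trace:
1. `raise ModuleNotFoundError(...)` raises ModuleNotFoundError.
2. `except ImportError` matches (ModuleNotFoundError is a subclass of ImportError) → out = 15.
3. `except Exception` is not reached.
Result: 15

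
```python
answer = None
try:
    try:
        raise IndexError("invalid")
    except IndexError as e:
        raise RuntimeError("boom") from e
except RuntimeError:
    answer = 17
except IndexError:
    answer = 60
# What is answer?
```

Step-by-step execution trace:
1. Inner try raises IndexError; inner `except IndexError as e` catches it.
2. `raise RuntimeError(...) from e` raises RuntimeError (IndexError is attached as __cause__, but only RuntimeError is active).
3. Outer `except RuntimeError` matches → answer = 17.
4. `except IndexError` is not reached.
Result: 17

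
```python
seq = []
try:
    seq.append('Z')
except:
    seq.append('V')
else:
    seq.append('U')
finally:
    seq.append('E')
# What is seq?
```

Step-by-step execution trace:
1. try: `seq.append('Z')` → seq = ['Z']. No exception raised.
2. `except` is skipped.
3. `else` runs: `seq.append('U')` → seq = ['Z', 'U'].
4. `finally` always runs: `seq.append('E')` → seq = ['Z', 'U', 'E'].
Result: ['Z', 'U', 'E']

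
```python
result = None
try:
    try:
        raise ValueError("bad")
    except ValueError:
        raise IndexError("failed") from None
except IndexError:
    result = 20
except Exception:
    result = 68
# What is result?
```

Step-by-step execution trace:
1. Inner try raises ValueError; inner `except ValueError` catches it.
2. `raise IndexError(...) from None` raises IndexError (from None suppresses __context__, but the active exception is still IndexError).
3. Outer `except IndexError` matches → result = 20.
4. `except Exception` is not reached.
Result: 20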